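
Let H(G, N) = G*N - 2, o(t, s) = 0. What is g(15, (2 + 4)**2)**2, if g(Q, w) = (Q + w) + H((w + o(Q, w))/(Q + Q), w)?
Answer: 212521/25 ≈ 8500.8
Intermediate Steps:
H(G, N) = -2 + G*N
g(Q, w) = -2 + Q + w + w**2/(2*Q) (g(Q, w) = (Q + w) + (-2 + ((w + 0)/(Q + Q))*w) = (Q + w) + (-2 + (w/((2*Q)))*w) = (Q + w) + (-2 + (w*(1/(2*Q)))*w) = (Q + w) + (-2 + (w/(2*Q))*w) = (Q + w) + (-2 + w**2/(2*Q)) = -2 + Q + w + w**2/(2*Q))
g(15, (2 + 4)**2)**2 = (-2 + 15 + (2 + 4)**2 + (1/2)*((2 + 4)**2)**2/15)**2 = (-2 + 15 + 6**2 + (1/2)*(1/15)*(6**2)**2)**2 = (-2 + 15 + 36 + (1/2)*(1/15)*36**2)**2 = (-2 + 15 + 36 + (1/2)*(1/15)*1296)**2 = (-2 + 15 + 36 + 216/5)**2 = (461/5)**2 = 212521/25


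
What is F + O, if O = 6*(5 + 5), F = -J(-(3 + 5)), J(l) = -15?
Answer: 75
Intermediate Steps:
F = 15 (F = -1*(-15) = 15)
O = 60 (O = 6*10 = 60)
F + O = 15 + 60 = 75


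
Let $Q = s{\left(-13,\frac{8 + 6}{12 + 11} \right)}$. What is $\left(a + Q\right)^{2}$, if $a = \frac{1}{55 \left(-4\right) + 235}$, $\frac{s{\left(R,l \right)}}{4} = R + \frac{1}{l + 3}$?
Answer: $\frac{4003978729}{1550025} \approx 2583.2$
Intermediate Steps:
$s{\left(R,l \right)} = 4 R + \frac{4}{3 + l}$ ($s{\left(R,l \right)} = 4 \left(R + \frac{1}{l + 3}\right) = 4 \left(R + \frac{1}{3 + l}\right) = 4 R + \frac{4}{3 + l}$)
$Q = - \frac{4224}{83}$ ($Q = \frac{4 \left(1 + 3 \left(-13\right) - 13 \frac{8 + 6}{12 + 11}\right)}{3 + \frac{8 + 6}{12 + 11}} = \frac{4 \left(1 - 39 - 13 \cdot \frac{14}{23}\right)}{3 + \frac{14}{23}} = \frac{4 \left(1 - 39 - 13 \cdot 14 \cdot \frac{1}{23}\right)}{3 + 14 \cdot \frac{1}{23}} = \frac{4 \left(1 - 39 - \frac{182}{23}\right)}{3 + \frac{14}{23}} = \frac{4 \left(1 - 39 - \frac{182}{23}\right)}{\frac{83}{23}} = 4 \cdot \frac{23}{83} \left(- \frac{1056}{23}\right) = - \frac{4224}{83} \approx -50.892$)
$a = \frac{1}{15}$ ($a = \frac{1}{-220 + 235} = \frac{1}{15} \approx 0.066667$)
$\left(a + Q\right)^{2} = \left(\frac{1}{15} - \frac{4224}{83}\right)^{2} = \left(- \frac{63277}{1245}\right)^{2} = \frac{4003978729}{1550025}$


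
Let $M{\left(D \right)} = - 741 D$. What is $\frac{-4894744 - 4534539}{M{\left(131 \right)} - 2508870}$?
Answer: $\frac{9429283}{2605941} \approx 3.6184$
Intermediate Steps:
$\frac{-4894744 - 4534539}{M{\left(131 \right)} - 2508870} = \frac{-4894744 - 4534539}{\left(-741\right) 131 - 2508870} = - \frac{9429283}{-97071 - 2508870} = - \frac{9429283}{-2605941} = \left(-9429283\right) \left(- \frac{1}{2605941}\right) = \frac{9429283}{2605941}$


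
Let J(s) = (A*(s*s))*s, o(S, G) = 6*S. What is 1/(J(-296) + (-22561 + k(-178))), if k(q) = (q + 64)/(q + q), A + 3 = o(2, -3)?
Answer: -178/41550822073 ≈ -4.2839e-9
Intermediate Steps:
A = 9 (A = -3 + 6*2 = -3 + 12 = 9)
k(q) = (64 + q)/(2*q) (k(q) = (64 + q)/((2*q)) = (64 + q)*(1/(2*q)) = (64 + q)/(2*q))
J(s) = 9*s³ (J(s) = (9*(s*s))*s = (9*s²)*s = 9*s³)
1/(J(-296) + (-22561 + k(-178))) = 1/(9*(-296)³ + (-22561 + (½)*(64 - 178)/(-178))) = 1/(9*(-25934336) + (-22561 + (½)*(-1/178)*(-114))) = 1/(-233409024 + (-22561 + 57/178)) = 1/(-233409024 - 4015801/178) = 1/(-41550822073/178) = -178/41550822073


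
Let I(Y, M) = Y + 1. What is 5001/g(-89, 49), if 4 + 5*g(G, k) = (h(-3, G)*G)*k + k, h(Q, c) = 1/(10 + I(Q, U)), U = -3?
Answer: -200040/4001 ≈ -49.997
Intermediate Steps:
I(Y, M) = 1 + Y
h(Q, c) = 1/(11 + Q) (h(Q, c) = 1/(10 + (1 + Q)) = 1/(11 + Q))
g(G, k) = -⅘ + k/5 + G*k/40 (g(G, k) = -⅘ + ((G/(11 - 3))*k + k)/5 = -⅘ + ((G/8)*k + k)/5 = -⅘ + (G*k/8 + k)/5 = -⅘ + (k + G*k/8)/5 = -⅘ + (k/5 + G*k/40) = -⅘ + k/5 + G*k/40)
5001/g(-89, 49) = 5001/(-⅘ + (⅕)*49 + (1/40)*(-89)*49) = 5001/(-⅘ + 49/5 - 4361/40) = 5001/(-4001/40) = 5001*(-40/4001) = -200040/4001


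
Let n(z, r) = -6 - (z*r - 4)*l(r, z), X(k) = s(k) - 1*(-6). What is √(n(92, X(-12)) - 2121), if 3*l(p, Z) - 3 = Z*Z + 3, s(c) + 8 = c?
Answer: √32810577/3 ≈ 1909.4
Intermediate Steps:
s(c) = -8 + c
l(p, Z) = 2 + Z²/3 (l(p, Z) = 1 + (Z*Z + 3)/3 = 1 + (Z² + 3)/3 = 1 + (3 + Z²)/3 = 1 + (1 + Z²/3) = 2 + Z²/3)
X(k) = -2 + k (X(k) = (-8 + k) - 1*(-6) = (-8 + k) + 6 = -2 + k)
n(z, r) = -6 - (-4 + r*z)*(2 + z²/3) (n(z, r) = -6 - (z*r - 4)*(2 + z²/3) = -6 - (r*z - 4)*(2 + z²/3) = -6 - (-4 + r*z)*(2 + z²/3))
√(n(92, X(-12)) - 2121) = √((2 + (4/3)*92² - ⅓*(-2 - 12)*92*(6 + 92²)) - 2121) = √((2 + (4/3)*8464 - ⅓*(-14)*92*(6 + 8464)) - 2121) = √((2 + 33856/3 - ⅓*(-14)*92*8470) - 2121) = √((2 + 33856/3 + 10909360/3) - 2121) = √(10943222/3 - 2121) = √(10936859/3) = √32810577/3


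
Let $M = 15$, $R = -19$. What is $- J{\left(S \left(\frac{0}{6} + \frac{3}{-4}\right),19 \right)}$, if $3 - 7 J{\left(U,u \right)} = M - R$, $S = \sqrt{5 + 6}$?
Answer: $\frac{31}{7} \approx 4.4286$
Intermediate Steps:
$S = \sqrt{11} \approx 3.3166$
$J{\left(U,u \right)} = - \frac{31}{7}$ ($J{\left(U,u \right)} = \frac{3}{7} - \frac{15 - -19}{7} = \frac{3}{7} - \frac{15 + 19}{7} = \frac{3}{7} - \frac{34}{7} = - \frac{31}{7}$)
$- J{\left(S \left(\frac{0}{6} + \frac{3}{-4}\right),19 \right)} = \left(-1\right) \left(- \frac{31}{7}\right) = \frac{31}{7}$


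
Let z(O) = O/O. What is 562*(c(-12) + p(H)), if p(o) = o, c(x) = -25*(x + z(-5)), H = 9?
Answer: 159608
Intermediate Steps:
z(O) = 1
c(x) = -25 - 25*x (c(x) = -25*(x + 1) = -25*(1 + x) = -25 - 25*x)
562*(c(-12) + p(H)) = 562*((-25 - 25*(-12)) + 9) = 562*((-25 + 300) + 9) = 562*(275 + 9) = 562*284 = 159608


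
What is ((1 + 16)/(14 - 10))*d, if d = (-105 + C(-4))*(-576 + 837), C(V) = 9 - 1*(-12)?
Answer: -93177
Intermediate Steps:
C(V) = 21 (C(V) = 9 + 12 = 21)
d = -21924 (d = (-105 + 21)*(-576 + 837) = -84*261 = -21924)
((1 + 16)/(14 - 10))*d = ((1 + 16)/(14 - 10))*(-21924) = (17/4)*(-21924) = -93177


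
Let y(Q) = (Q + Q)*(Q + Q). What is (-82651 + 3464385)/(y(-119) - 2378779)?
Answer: -3381734/2322135 ≈ -1.4563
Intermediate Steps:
y(Q) = 4*Q**2 (y(Q) = (2*Q)*(2*Q) = 4*Q**2)
(-82651 + 3464385)/(y(-119) - 2378779) = (-82651 + 3464385)/(4*(-119)**2 - 2378779) = 3381734/(4*14161 - 2378779) = 3381734/(56644 - 2378779) = 3381734/(-2322135) = 3381734*(-1/2322135) = -3381734/2322135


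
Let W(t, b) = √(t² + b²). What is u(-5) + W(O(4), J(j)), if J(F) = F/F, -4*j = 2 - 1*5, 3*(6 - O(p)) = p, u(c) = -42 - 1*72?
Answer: -114 + √205/3 ≈ -109.23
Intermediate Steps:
u(c) = -114 (u(c) = -42 - 72 = -114)
O(p) = 6 - p/3
j = ¾ (j = -(2 - 1*5)/4 = -(2 - 5)/4 = -¼*(-3) = ¾ ≈ 0.75000)
J(F) = 1
W(t, b) = √(b² + t²)
u(-5) + W(O(4), J(j)) = -114 + √(1² + (6 - ⅓*4)²) = -114 + √(1 + (6 - 4/3)²) = -114 + √(1 + (14/3)²) = -114 + √(1 + 196/9) = -114 + √(205/9) = -114 + √205/3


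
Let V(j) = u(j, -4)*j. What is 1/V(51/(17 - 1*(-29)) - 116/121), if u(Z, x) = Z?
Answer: 30980356/697225 ≈ 44.434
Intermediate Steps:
V(j) = j² (V(j) = j*j = j²)
1/V(51/(17 - 1*(-29)) - 116/121) = 1/((51/(17 - 1*(-29)) - 116/121)²) = 1/((51/(17 + 29) - 116*1/121)²) = 1/((51/46 - 116/121)²) = 1/((835/5566)²) = 1/(697225/30980356) = 30980356/697225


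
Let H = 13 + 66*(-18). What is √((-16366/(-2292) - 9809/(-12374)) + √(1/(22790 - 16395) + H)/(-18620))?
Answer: √(288510886417711610864381100 - 610834582973354202*I*√12013205745)/6030550011570 ≈ 2.8166 - 0.0003268*I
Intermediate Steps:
H = -1175 (H = 13 - 1188 = -1175)
√((-16366/(-2292) - 9809/(-12374)) + √(1/(22790 - 16395) + H)/(-18620)) = √((-16366/(-2292) - 9809/(-12374)) + √(1/(22790 - 16395) - 1175)/(-18620)) = √((-16366*(-1/2292) - 9809*(-1/12374)) + √(1/6395 - 1175)*(-1/18620)) = √((8183/1146 + 9809/12374) + √(1/6395 - 1175)*(-1/18620)) = √(28124389/3545151 + √(-7514124/6395)*(-1/18620)) = √(28124389/3545151 + (2*I*√12013205745/6395)*(-1/18620)) = √(28124389/3545151 - I*√12013205745/59537450)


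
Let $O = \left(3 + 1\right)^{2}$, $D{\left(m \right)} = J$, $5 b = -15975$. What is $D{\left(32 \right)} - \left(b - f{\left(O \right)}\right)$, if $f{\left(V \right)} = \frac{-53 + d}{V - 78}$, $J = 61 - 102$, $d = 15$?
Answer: $\frac{97793}{31} \approx 3154.6$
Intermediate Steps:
$b = -3195$ ($b = \frac{1}{5} \left(-15975\right) = -3195$)
$J = -41$
$D{\left(m \right)} = -41$
$O = 16$ ($O = 4^{2} = 16$)
$f{\left(V \right)} = - \frac{38}{-78 + V}$ ($f{\left(V \right)} = \frac{-53 + 15}{V - 78} = - \frac{38}{-78 + V}$)
$D{\left(32 \right)} - \left(b - f{\left(O \right)}\right) = -41 - \left(-3195 - - \frac{38}{-78 + 16}\right) = -41 - \left(-3195 - - \frac{38}{-62}\right) = -41 - \left(-3195 - \left(-38\right) \left(- \frac{1}{62}\right)\right) = -41 - \left(-3195 - \frac{19}{31}\right) = -41 - - \frac{99064}{31} = -41 + \frac{99064}{31} = \frac{97793}{31}$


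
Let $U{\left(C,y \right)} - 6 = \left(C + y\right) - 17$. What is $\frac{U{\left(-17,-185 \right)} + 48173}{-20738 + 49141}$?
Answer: $\frac{47960}{28403} \approx 1.6886$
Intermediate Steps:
$U{\left(C,y \right)} = -11 + C + y$ ($U{\left(C,y \right)} = 6 - \left(17 - C - y\right) = 6 + \left(-17 + C + y\right) = -11 + C + y$)
$\frac{U{\left(-17,-185 \right)} + 48173}{-20738 + 49141} = \frac{\left(-11 - 17 - 185\right) + 48173}{-20738 + 49141} = \frac{-213 + 48173}{28403} = 47960 \cdot \frac{1}{28403} = \frac{47960}{28403}$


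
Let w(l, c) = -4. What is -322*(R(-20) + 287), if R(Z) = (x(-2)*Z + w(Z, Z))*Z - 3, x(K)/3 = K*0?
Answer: -117208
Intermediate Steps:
x(K) = 0 (x(K) = 3*(K*0) = 3*0 = 0)
R(Z) = -3 - 4*Z (R(Z) = (0*Z - 4)*Z - 3 = (0 - 4)*Z - 3 = -4*Z - 3 = -3 - 4*Z)
-322*(R(-20) + 287) = -322*((-3 - 4*(-20)) + 287) = -322*((-3 + 80) + 287) = -322*(77 + 287) = -322*364 = -117208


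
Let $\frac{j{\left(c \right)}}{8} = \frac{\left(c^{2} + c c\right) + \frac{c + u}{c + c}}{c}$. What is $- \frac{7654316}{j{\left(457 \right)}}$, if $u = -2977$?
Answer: $- \frac{399649060571}{381773452} \approx -1046.8$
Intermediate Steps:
$j{\left(c \right)} = \frac{8 \left(2 c^{2} + \frac{-2977 + c}{2 c}\right)}{c}$ ($j{\left(c \right)} = 8 \frac{\left(c^{2} + c c\right) + \frac{c - 2977}{c + c}}{c} = 8 \frac{\left(c^{2} + c^{2}\right) + \frac{-2977 + c}{2 c}}{c} = 8 \frac{2 c^{2} + \left(-2977 + c\right) \frac{1}{2 c}}{c} = 8 \frac{2 c^{2} + \frac{-2977 + c}{2 c}}{c} = \frac{8 \left(2 c^{2} + \frac{-2977 + c}{2 c}\right)}{c}$)
$- \frac{7654316}{j{\left(457 \right)}} = - \frac{7654316}{- \frac{11908}{208849} + \frac{4}{457} + 16 \cdot 457} = - \frac{7654316}{\left(-11908\right) \frac{1}{208849} + 4 \cdot \frac{1}{457} + 7312} = - \frac{7654316}{- \frac{11908}{208849} + \frac{4}{457} + 7312} = - \frac{7654316}{\frac{1527093808}{208849}} = \left(-7654316\right) \frac{208849}{1527093808} = - \frac{399649060571}{381773452}$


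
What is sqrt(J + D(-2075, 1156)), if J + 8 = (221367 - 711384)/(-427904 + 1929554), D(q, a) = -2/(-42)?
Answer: I*sqrt(4065492347742)/700770 ≈ 2.8773*I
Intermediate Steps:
D(q, a) = 1/21 (D(q, a) = -2*(-1/42) = 1/21)
J = -4167739/500550 (J = -8 + (221367 - 711384)/(-427904 + 1929554) = -8 - 490017/1501650 = -8 - 490017*1/1501650 = -8 - 163339/500550 = -4167739/500550 ≈ -8.3263)
sqrt(J + D(-2075, 1156)) = sqrt(-4167739/500550 + 1/21) = sqrt(-29007323/3503850) = I*sqrt(4065492347742)/700770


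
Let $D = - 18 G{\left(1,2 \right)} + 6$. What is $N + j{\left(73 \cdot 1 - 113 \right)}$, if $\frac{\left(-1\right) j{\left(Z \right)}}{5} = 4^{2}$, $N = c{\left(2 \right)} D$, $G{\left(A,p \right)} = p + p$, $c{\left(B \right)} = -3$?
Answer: $118$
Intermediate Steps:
$G{\left(A,p \right)} = 2 p$
$D = -66$ ($D = - 18 \cdot 2 \cdot 2 + 6 = \left(-18\right) 4 + 6 = -72 + 6 = -66$)
$N = 198$ ($N = \left(-3\right) \left(-66\right) = 198$)
$j{\left(Z \right)} = -80$ ($j{\left(Z \right)} = - 5 \cdot 4^{2} = \left(-5\right) 16 = -80$)
$N + j{\left(73 \cdot 1 - 113 \right)} = 198 - 80 = 118$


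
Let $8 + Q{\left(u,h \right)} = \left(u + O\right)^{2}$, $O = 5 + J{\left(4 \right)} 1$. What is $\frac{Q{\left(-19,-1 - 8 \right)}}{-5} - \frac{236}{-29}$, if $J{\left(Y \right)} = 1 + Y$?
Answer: $- \frac{937}{145} \approx -6.4621$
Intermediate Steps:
$O = 10$ ($O = 5 + \left(1 + 4\right) 1 = 5 + 5 \cdot 1 = 5 + 5 = 10$)
$Q{\left(u,h \right)} = -8 + \left(10 + u\right)^{2}$ ($Q{\left(u,h \right)} = -8 + \left(u + 10\right)^{2} = -8 + \left(10 + u\right)^{2}$)
$\frac{Q{\left(-19,-1 - 8 \right)}}{-5} - \frac{236}{-29} = \frac{-8 + \left(10 - 19\right)^{2}}{-5} - \frac{236}{-29} = \left(-8 + \left(-9\right)^{2}\right) \left(- \frac{1}{5}\right) - - \frac{236}{29} = \left(-8 + 81\right) \left(- \frac{1}{5}\right) + \frac{236}{29} = 73 \left(- \frac{1}{5}\right) + \frac{236}{29} = - \frac{73}{5} + \frac{236}{29} = - \frac{937}{145}$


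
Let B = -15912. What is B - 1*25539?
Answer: -41451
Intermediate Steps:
B - 1*25539 = -15912 - 1*25539 = -15912 - 25539 = -41451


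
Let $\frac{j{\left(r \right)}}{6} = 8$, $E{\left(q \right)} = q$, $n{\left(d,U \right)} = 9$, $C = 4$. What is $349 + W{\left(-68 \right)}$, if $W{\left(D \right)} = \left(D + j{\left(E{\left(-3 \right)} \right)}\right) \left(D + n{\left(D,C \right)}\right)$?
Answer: $1529$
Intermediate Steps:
$j{\left(r \right)} = 48$ ($j{\left(r \right)} = 6 \cdot 8 = 48$)
$W{\left(D \right)} = \left(9 + D\right) \left(48 + D\right)$ ($W{\left(D \right)} = \left(D + 48\right) \left(D + 9\right) = \left(48 + D\right) \left(9 + D\right) = \left(9 + D\right) \left(48 + D\right)$)
$349 + W{\left(-68 \right)} = 349 + \left(432 + \left(-68\right)^{2} + 57 \left(-68\right)\right) = 349 + \left(432 + 4624 - 3876\right) = 349 + 1180 = 1529$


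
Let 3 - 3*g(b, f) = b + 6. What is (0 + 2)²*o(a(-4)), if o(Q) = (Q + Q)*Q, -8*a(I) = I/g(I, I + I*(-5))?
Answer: 18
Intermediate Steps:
g(b, f) = -1 - b/3 (g(b, f) = 1 - (b + 6)/3 = 1 - (6 + b)/3 = 1 + (-2 - b/3) = -1 - b/3)
a(I) = -I/(8*(-1 - I/3))
o(Q) = 2*Q² (o(Q) = (2*Q)*Q = 2*Q²)
(0 + 2)²*o(a(-4)) = (0 + 2)²*(2*((3/8)*(-4)/(3 - 4))²) = 2²*(2*((3/8)*(-4)/(-1))²) = 4*(2*((3/8)*(-4)*(-1))²) = 4*(2*(3/2)²) = 4*(2*(9/4)) = 4*(9/2) = 18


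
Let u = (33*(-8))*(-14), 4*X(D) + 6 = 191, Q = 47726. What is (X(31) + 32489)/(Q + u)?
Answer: 130141/205688 ≈ 0.63271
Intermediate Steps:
X(D) = 185/4 (X(D) = -3/2 + (1/4)*191 = -3/2 + 191/4 = 185/4)
u = 3696 (u = -264*(-14) = 3696)
(X(31) + 32489)/(Q + u) = (185/4 + 32489)/(47726 + 3696) = (130141/4)/51422 = (130141/4)*(1/51422) = 130141/205688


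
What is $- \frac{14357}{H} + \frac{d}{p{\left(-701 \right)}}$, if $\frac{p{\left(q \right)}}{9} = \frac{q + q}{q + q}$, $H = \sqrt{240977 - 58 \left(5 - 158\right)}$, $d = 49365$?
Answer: $5485 - \frac{2051 \sqrt{5099}}{5099} \approx 5456.3$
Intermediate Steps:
$H = 7 \sqrt{5099}$ ($H = \sqrt{240977 - -8874} = \sqrt{240977 + 8874} = \sqrt{249851} = 7 \sqrt{5099} \approx 499.85$)
$p{\left(q \right)} = 9$ ($p{\left(q \right)} = 9 \frac{q + q}{q + q} = 9 \frac{2 q}{2 q} = 9 \cdot 2 q \frac{1}{2 q} = 9 \cdot 1 = 9$)
$- \frac{14357}{H} + \frac{d}{p{\left(-701 \right)}} = - \frac{14357}{7 \sqrt{5099}} + \frac{49365}{9} = - 14357 \frac{\sqrt{5099}}{35693} + 49365 \cdot \frac{1}{9} = - \frac{2051 \sqrt{5099}}{5099} + 5485 = 5485 - \frac{2051 \sqrt{5099}}{5099}$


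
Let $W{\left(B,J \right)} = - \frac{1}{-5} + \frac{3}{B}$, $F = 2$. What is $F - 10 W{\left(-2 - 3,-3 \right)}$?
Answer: $6$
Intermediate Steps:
$W{\left(B,J \right)} = \frac{1}{5} + \frac{3}{B}$ ($W{\left(B,J \right)} = \left(-1\right) \left(- \frac{1}{5}\right) + \frac{3}{B} = \frac{1}{5} + \frac{3}{B}$)
$F - 10 W{\left(-2 - 3,-3 \right)} = 2 - 10 \frac{15 - 5}{5 \left(-2 - 3\right)} = 2 - 10 \frac{15 - 5}{5 \left(-5\right)} = 2 - 10 \cdot \frac{1}{5} \left(- \frac{1}{5}\right) 10 = 2 - -4 = 2 + 4 = 6$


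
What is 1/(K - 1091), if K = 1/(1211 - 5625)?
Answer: -4414/4815675 ≈ -0.00091659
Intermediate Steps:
K = -1/4414 (K = 1/(-4414) = -1/4414 ≈ -0.00022655)
1/(K - 1091) = 1/(-1/4414 - 1091) = 1/(-4815675/4414) = -4414/4815675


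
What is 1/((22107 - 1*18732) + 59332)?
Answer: 1/62707 ≈ 1.5947e-5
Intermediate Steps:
1/((22107 - 1*18732) + 59332) = 1/((22107 - 18732) + 59332) = 1/(3375 + 59332) = 1/62707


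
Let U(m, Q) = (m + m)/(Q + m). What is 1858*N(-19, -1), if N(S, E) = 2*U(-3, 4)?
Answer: -22296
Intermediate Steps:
U(m, Q) = 2*m/(Q + m) (U(m, Q) = (2*m)/(Q + m) = 2*m/(Q + m))
N(S, E) = -12 (N(S, E) = 2*(2*(-3)/(4 - 3)) = 2*(2*(-3)/1) = 2*(2*(-3)*1) = 2*(-6) = -12)
1858*N(-19, -1) = 1858*(-12) = -22296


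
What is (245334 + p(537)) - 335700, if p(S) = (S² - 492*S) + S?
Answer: -65664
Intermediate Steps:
p(S) = S² - 491*S
(245334 + p(537)) - 335700 = (245334 + 537*(-491 + 537)) - 335700 = (245334 + 537*46) - 335700 = (245334 + 24702) - 335700 = 270036 - 335700 = -65664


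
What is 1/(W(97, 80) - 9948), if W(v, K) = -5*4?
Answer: -1/9968 ≈ -0.00010032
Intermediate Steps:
W(v, K) = -20
1/(W(97, 80) - 9948) = 1/(-20 - 9948) = 1/(-9968) = -1/9968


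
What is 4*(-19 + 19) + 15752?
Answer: 15752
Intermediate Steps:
4*(-19 + 19) + 15752 = 4*0 + 15752 = 0 + 15752 = 15752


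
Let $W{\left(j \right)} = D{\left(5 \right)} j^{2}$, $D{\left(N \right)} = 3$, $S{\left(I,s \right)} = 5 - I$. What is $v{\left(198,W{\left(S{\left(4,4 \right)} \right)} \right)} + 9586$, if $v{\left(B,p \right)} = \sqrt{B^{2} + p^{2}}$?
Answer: $9586 + 3 \sqrt{4357} \approx 9784.0$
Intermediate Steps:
$W{\left(j \right)} = 3 j^{2}$
$v{\left(198,W{\left(S{\left(4,4 \right)} \right)} \right)} + 9586 = \sqrt{198^{2} + \left(3 \left(5 - 4\right)^{2}\right)^{2}} + 9586 = \sqrt{39204 + \left(3 \left(5 - 4\right)^{2}\right)^{2}} + 9586 = \sqrt{39204 + \left(3 \cdot 1^{2}\right)^{2}} + 9586 = \sqrt{39204 + \left(3 \cdot 1\right)^{2}} + 9586 = \sqrt{39204 + 3^{2}} + 9586 = \sqrt{39204 + 9} + 9586 = \sqrt{39213} + 9586 = 3 \sqrt{4357} + 9586 = 9586 + 3 \sqrt{4357}$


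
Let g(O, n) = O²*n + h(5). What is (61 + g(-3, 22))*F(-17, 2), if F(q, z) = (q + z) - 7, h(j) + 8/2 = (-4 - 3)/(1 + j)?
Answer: -16753/3 ≈ -5584.3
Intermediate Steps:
h(j) = -4 - 7/(1 + j) (h(j) = -4 + (-4 - 3)/(1 + j) = -4 - 7/(1 + j))
F(q, z) = -7 + q + z
g(O, n) = -31/6 + n*O² (g(O, n) = O²*n + (-11 - 4*5)/(1 + 5) = n*O² + (-11 - 20)/6 = n*O² + (⅙)*(-31) = n*O² - 31/6 = -31/6 + n*O²)
(61 + g(-3, 22))*F(-17, 2) = (61 + (-31/6 + 22*(-3)²))*(-7 - 17 + 2) = (61 + (-31/6 + 22*9))*(-22) = (61 + (-31/6 + 198))*(-22) = (61 + 1157/6)*(-22) = (1523/6)*(-22) = -16753/3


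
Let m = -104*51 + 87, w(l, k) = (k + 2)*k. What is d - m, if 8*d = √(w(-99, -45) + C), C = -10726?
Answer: 5217 + I*√8791/8 ≈ 5217.0 + 11.72*I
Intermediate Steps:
w(l, k) = k*(2 + k) (w(l, k) = (2 + k)*k = k*(2 + k))
m = -5217 (m = -5304 + 87 = -5217)
d = I*√8791/8 (d = √(-45*(2 - 45) - 10726)/8 = √(-45*(-43) - 10726)/8 = √(1935 - 10726)/8 = √(-8791)/8 = (I*√8791)/8 = I*√8791/8 ≈ 11.72*I)
d - m = I*√8791/8 - 1*(-5217) = I*√8791/8 + 5217 = 5217 + I*√8791/8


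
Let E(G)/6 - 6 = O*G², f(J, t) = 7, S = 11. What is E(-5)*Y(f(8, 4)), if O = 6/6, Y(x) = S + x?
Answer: 3348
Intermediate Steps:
Y(x) = 11 + x
O = 1 (O = 6*(⅙) = 1)
E(G) = 36 + 6*G² (E(G) = 36 + 6*(1*G²) = 36 + 6*G²)
E(-5)*Y(f(8, 4)) = (36 + 6*(-5)²)*(11 + 7) = (36 + 6*25)*18 = (36 + 150)*18 = 186*18 = 3348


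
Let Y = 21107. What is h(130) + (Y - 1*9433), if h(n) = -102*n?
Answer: -1586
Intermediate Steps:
h(130) + (Y - 1*9433) = -102*130 + (21107 - 1*9433) = -13260 + (21107 - 9433) = -13260 + 11674 = -1586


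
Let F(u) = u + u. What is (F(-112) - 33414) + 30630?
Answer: -3008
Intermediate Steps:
F(u) = 2*u
(F(-112) - 33414) + 30630 = (2*(-112) - 33414) + 30630 = (-224 - 33414) + 30630 = -33638 + 30630 = -3008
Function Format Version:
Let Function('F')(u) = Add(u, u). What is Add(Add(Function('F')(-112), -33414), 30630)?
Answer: -3008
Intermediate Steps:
Function('F')(u) = Mul(2, u)
Add(Add(Function('F')(-112), -33414), 30630) = Add(Add(Mul(2, -112), -33414), 30630) = Add(Add(-224, -33414), 30630) = Add(-33638, 30630) = -3008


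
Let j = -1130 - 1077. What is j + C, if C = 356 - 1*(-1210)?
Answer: -641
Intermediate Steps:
C = 1566 (C = 356 + 1210 = 1566)
j = -2207
j + C = -2207 + 1566 = -641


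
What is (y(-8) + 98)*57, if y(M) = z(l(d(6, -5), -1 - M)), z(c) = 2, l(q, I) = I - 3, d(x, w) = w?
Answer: 5700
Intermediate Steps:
l(q, I) = -3 + I
y(M) = 2
(y(-8) + 98)*57 = (2 + 98)*57 = 100*57 = 5700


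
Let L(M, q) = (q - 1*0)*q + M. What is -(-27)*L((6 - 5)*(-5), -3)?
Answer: 108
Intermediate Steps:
L(M, q) = M + q² (L(M, q) = (q + 0)*q + M = q*q + M = q² + M = M + q²)
-(-27)*L((6 - 5)*(-5), -3) = -(-27)*((6 - 5)*(-5) + (-3)²) = -(-27)*(1*(-5) + 9) = -(-27)*(-5 + 9) = -(-27)*4 = -1*(-108) = 108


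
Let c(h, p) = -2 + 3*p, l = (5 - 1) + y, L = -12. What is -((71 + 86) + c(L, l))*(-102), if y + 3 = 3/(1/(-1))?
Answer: 15198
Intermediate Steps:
y = -6 (y = -3 + 3/(1/(-1)) = -3 + 3/(-1) = -3 + 3*(-1) = -3 - 3 = -6)
l = -2 (l = (5 - 1) - 6 = 4 - 6 = -2)
-((71 + 86) + c(L, l))*(-102) = -((71 + 86) + (-2 + 3*(-2)))*(-102) = -(157 + (-2 - 6))*(-102) = -(157 - 8)*(-102) = -149*(-102) = -1*(-15198) = 15198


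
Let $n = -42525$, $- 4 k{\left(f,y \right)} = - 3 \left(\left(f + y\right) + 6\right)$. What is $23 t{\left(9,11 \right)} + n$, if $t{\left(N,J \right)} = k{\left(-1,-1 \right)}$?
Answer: $-42456$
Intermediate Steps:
$k{\left(f,y \right)} = \frac{9}{2} + \frac{3 f}{4} + \frac{3 y}{4}$ ($k{\left(f,y \right)} = - \frac{\left(-3\right) \left(\left(f + y\right) + 6\right)}{4} = - \frac{\left(-3\right) \left(6 + f + y\right)}{4} = - \frac{-18 - 3 f - 3 y}{4} = \frac{9}{2} + \frac{3 f}{4} + \frac{3 y}{4}$)
$t{\left(N,J \right)} = 3$ ($t{\left(N,J \right)} = \frac{9}{2} + \frac{3}{4} \left(-1\right) + \frac{3}{4} \left(-1\right) = \frac{9}{2} - \frac{3}{4} - \frac{3}{4} = 3$)
$23 t{\left(9,11 \right)} + n = 23 \cdot 3 - 42525 = 69 - 42525 = -42456$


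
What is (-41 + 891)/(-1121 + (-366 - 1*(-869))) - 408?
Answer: -126497/309 ≈ -409.38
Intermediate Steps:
(-41 + 891)/(-1121 + (-366 - 1*(-869))) - 408 = 850/(-1121 + (-366 + 869)) - 408 = 850/(-1121 + 503) - 408 = 850/(-618) - 408 = 850*(-1/618) - 408 = -425/309 - 408 = -126497/309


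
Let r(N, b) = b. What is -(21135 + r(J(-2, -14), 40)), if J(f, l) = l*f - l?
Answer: -21175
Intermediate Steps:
J(f, l) = -l + f*l (J(f, l) = f*l - l = -l + f*l)
-(21135 + r(J(-2, -14), 40)) = -(21135 + 40) = -1*21175 = -21175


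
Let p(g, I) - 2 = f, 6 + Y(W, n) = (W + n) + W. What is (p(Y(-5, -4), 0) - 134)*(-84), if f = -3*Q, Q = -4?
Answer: 10080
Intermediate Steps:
Y(W, n) = -6 + n + 2*W (Y(W, n) = -6 + ((W + n) + W) = -6 + (n + 2*W) = -6 + n + 2*W)
f = 12 (f = -3*(-4) = 12)
p(g, I) = 14 (p(g, I) = 2 + 12 = 14)
(p(Y(-5, -4), 0) - 134)*(-84) = (14 - 134)*(-84) = -120*(-84) = 10080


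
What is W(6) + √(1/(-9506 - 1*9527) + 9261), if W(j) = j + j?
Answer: 12 + 2*√838711090049/19033 ≈ 108.23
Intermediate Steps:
W(j) = 2*j
W(6) + √(1/(-9506 - 1*9527) + 9261) = 2*6 + √(1/(-9506 - 1*9527) + 9261) = 12 + √(1/(-9506 - 9527) + 9261) = 12 + √(1/(-19033) + 9261) = 12 + √(-1/19033 + 9261) = 12 + √(176264612/19033) = 12 + 2*√838711090049/19033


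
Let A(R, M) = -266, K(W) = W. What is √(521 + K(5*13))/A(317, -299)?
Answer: -√586/266 ≈ -0.091005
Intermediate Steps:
√(521 + K(5*13))/A(317, -299) = √(521 + 5*13)/(-266) = √(521 + 65)*(-1/266) = √586*(-1/266) = -√586/266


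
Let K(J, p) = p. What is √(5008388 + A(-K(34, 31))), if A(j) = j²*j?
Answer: √4978597 ≈ 2231.3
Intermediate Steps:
A(j) = j³
√(5008388 + A(-K(34, 31))) = √(5008388 + (-1*31)³) = √(5008388 + (-31)³) = √(5008388 - 29791) = √4978597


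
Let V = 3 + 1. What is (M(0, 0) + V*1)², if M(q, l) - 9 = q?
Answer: 169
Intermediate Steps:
M(q, l) = 9 + q
V = 4
(M(0, 0) + V*1)² = ((9 + 0) + 4*1)² = (9 + 4)² = 13² = 169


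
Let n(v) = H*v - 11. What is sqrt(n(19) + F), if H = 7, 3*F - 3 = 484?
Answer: sqrt(2559)/3 ≈ 16.862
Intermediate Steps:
F = 487/3 (F = 1 + (1/3)*484 = 1 + 484/3 = 487/3 ≈ 162.33)
n(v) = -11 + 7*v (n(v) = 7*v - 11 = -11 + 7*v)
sqrt(n(19) + F) = sqrt((-11 + 7*19) + 487/3) = sqrt((-11 + 133) + 487/3) = sqrt(122 + 487/3) = sqrt(853/3) = sqrt(2559)/3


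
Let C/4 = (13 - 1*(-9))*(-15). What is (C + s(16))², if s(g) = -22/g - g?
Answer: 114468601/64 ≈ 1.7886e+6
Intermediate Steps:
s(g) = -g - 22/g
C = -1320 (C = 4*((13 - 1*(-9))*(-15)) = 4*((13 + 9)*(-15)) = 4*(22*(-15)) = 4*(-330) = -1320)
(C + s(16))² = (-1320 + (-1*16 - 22/16))² = (-1320 + (-16 - 22*1/16))² = (-1320 + (-16 - 11/8))² = (-1320 - 139/8)² = (-10699/8)² = 114468601/64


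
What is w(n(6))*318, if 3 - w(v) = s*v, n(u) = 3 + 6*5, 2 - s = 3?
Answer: 11448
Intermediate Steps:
s = -1 (s = 2 - 1*3 = 2 - 3 = -1)
n(u) = 33 (n(u) = 3 + 30 = 33)
w(v) = 3 + v (w(v) = 3 - (-1)*v = 3 + v)
w(n(6))*318 = (3 + 33)*318 = 36*318 = 11448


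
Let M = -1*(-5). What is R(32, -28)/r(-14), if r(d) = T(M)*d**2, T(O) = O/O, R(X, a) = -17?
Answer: -17/196 ≈ -0.086735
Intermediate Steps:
M = 5
T(O) = 1
r(d) = d**2 (r(d) = 1*d**2 = d**2)
R(32, -28)/r(-14) = -17/((-14)**2) = -17/196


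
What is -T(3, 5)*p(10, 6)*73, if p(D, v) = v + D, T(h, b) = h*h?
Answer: -10512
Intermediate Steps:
T(h, b) = h²
p(D, v) = D + v
-T(3, 5)*p(10, 6)*73 = -3²*(10 + 6)*73 = -9*16*73 = -144*73 = -1*10512 = -10512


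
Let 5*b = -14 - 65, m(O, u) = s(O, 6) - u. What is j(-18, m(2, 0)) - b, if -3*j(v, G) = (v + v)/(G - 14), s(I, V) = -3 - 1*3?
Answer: 76/5 ≈ 15.200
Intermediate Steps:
s(I, V) = -6 (s(I, V) = -3 - 3 = -6)
m(O, u) = -6 - u
j(v, G) = -2*v/(3*(-14 + G)) (j(v, G) = -(v + v)/(3*(G - 14)) = -2*v/(3*(-14 + G)))
b = -79/5 (b = (-14 - 65)/5 = (⅕)*(-79) = -79/5 ≈ -15.800)
j(-18, m(2, 0)) - b = -2*(-18)/(-42 + 3*(-6 - 1*0)) - 1*(-79/5) = -2*(-18)/(-42 + 3*(-6 + 0)) + 79/5 = -2*(-18)/(-42 + 3*(-6)) + 79/5 = -2*(-18)/(-42 - 18) + 79/5 = -2*(-18)/(-60) + 79/5 = -2*(-18)*(-1/60) + 79/5 = -⅗ + 79/5 = 76/5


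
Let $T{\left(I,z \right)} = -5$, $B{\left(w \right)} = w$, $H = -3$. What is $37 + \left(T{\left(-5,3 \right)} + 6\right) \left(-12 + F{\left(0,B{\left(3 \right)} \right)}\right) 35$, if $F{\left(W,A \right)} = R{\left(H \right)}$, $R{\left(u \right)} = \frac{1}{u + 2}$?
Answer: $-418$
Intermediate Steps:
$R{\left(u \right)} = \frac{1}{2 + u}$
$F{\left(W,A \right)} = -1$ ($F{\left(W,A \right)} = \frac{1}{2 - 3} = \frac{1}{-1} = -1$)
$37 + \left(T{\left(-5,3 \right)} + 6\right) \left(-12 + F{\left(0,B{\left(3 \right)} \right)}\right) 35 = 37 + \left(-5 + 6\right) \left(-12 - 1\right) 35 = 37 + 1 \left(-13\right) 35 = 37 - 455 = -418$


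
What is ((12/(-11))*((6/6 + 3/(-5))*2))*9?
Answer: -432/55 ≈ -7.8545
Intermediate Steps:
((12/(-11))*((6/6 + 3/(-5))*2))*9 = ((12*(-1/11))*((6*(⅙) + 3*(-⅕))*2))*9 = -12*(1 - ⅗)*2/11*9 = -24*2/55*9 = -12/11*⅘*9 = -48/55*9 = -432/55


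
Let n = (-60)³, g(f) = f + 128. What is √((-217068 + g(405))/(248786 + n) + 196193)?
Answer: √1247840429622/2522 ≈ 442.93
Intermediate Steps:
g(f) = 128 + f
n = -216000
√((-217068 + g(405))/(248786 + n) + 196193) = √((-217068 + (128 + 405))/(248786 - 216000) + 196193) = √((-217068 + 533)/32786 + 196193) = √(-216535*1/32786 + 196193) = √(-216535/32786 + 196193) = √(6432167163/32786) = √1247840429622/2522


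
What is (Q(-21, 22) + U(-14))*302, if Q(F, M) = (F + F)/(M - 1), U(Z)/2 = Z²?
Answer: 117780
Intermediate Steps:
U(Z) = 2*Z²
Q(F, M) = 2*F/(-1 + M) (Q(F, M) = (2*F)/(-1 + M) = 2*F/(-1 + M))
(Q(-21, 22) + U(-14))*302 = (2*(-21)/(-1 + 22) + 2*(-14)²)*302 = (2*(-21)/21 + 2*196)*302 = (2*(-21)*(1/21) + 392)*302 = (-2 + 392)*302 = 390*302 = 117780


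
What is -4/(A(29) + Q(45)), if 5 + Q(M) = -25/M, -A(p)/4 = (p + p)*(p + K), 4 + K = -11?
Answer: 18/14641 ≈ 0.0012294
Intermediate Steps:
K = -15 (K = -4 - 11 = -15)
A(p) = -8*p*(-15 + p) (A(p) = -4*(p + p)*(p - 15) = -4*2*p*(-15 + p) = -8*p*(-15 + p))
Q(M) = -5 - 25/M
-4/(A(29) + Q(45)) = -4/(8*29*(15 - 1*29) + (-5 - 25/45)) = -4/(8*29*(15 - 29) + (-5 - 25*1/45)) = -4/(8*29*(-14) + (-5 - 5/9)) = -4/(-3248 - 50/9) = -4/(-29282/9) = -4*(-9/29282) = 18/14641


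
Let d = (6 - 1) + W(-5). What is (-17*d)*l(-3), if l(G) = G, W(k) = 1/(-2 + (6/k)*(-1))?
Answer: 765/4 ≈ 191.25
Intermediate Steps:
W(k) = 1/(-2 - 6/k)
d = 15/4 (d = (6 - 1) - 1*(-5)/(6 + 2*(-5)) = 5 - 1*(-5)/(6 - 10) = 5 - 1*(-5)/(-4) = 5 - 1*(-5)*(-¼) = 5 - 5/4 = 15/4 ≈ 3.7500)
(-17*d)*l(-3) = -17*15/4*(-3) = -255/4*(-3) = 765/4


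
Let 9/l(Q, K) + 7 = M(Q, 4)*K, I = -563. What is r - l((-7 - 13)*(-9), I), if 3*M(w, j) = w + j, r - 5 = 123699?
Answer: 12817342579/103613 ≈ 1.2370e+5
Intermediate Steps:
r = 123704 (r = 5 + 123699 = 123704)
M(w, j) = j/3 + w/3 (M(w, j) = (w + j)/3 = (j + w)/3 = j/3 + w/3)
l(Q, K) = 9/(-7 + K*(4/3 + Q/3)) (l(Q, K) = 9/(-7 + ((⅓)*4 + Q/3)*K) = 9/(-7 + (4/3 + Q/3)*K) = 9/(-7 + K*(4/3 + Q/3)))
r - l((-7 - 13)*(-9), I) = 123704 - 27/(-21 - 563*(4 + (-7 - 13)*(-9))) = 123704 - 27/(-21 - 563*(4 - 20*(-9))) = 123704 - 27/(-21 - 563*(4 + 180)) = 123704 - 27/(-21 - 563*184) = 123704 - 27/(-21 - 103592) = 123704 - 27/(-103613) = 123704 - 27*(-1)/103613 = 123704 - 1*(-27/103613) = 123704 + 27/103613 = 12817342579/103613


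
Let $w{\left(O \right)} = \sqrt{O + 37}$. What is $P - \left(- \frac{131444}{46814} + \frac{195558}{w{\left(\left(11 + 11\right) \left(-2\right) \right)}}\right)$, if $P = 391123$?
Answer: $\frac{9155081783}{23407} + \frac{195558 i \sqrt{7}}{7} \approx 3.9113 \cdot 10^{5} + 73914.0 i$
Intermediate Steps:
$w{\left(O \right)} = \sqrt{37 + O}$
$P - \left(- \frac{131444}{46814} + \frac{195558}{w{\left(\left(11 + 11\right) \left(-2\right) \right)}}\right) = 391123 - \left(- \frac{131444}{46814} + \frac{195558}{\sqrt{37 + \left(11 + 11\right) \left(-2\right)}}\right) = 391123 - \left(\left(-131444\right) \frac{1}{46814} + \frac{195558}{\sqrt{37 + 22 \left(-2\right)}}\right) = 391123 - \left(- \frac{65722}{23407} + \frac{195558}{\sqrt{37 - 44}}\right) = 391123 - \left(- \frac{65722}{23407} + \frac{195558}{\sqrt{-7}}\right) = 391123 - \left(- \frac{65722}{23407} + \frac{195558}{i \sqrt{7}}\right) = 391123 - \left(- \frac{65722}{23407} + 195558 \left(- \frac{i \sqrt{7}}{7}\right)\right) = 391123 - \left(- \frac{65722}{23407} - \frac{195558 i \sqrt{7}}{7}\right) = 391123 + \left(\frac{65722}{23407} + \frac{195558 i \sqrt{7}}{7}\right) = \frac{9155081783}{23407} + \frac{195558 i \sqrt{7}}{7}$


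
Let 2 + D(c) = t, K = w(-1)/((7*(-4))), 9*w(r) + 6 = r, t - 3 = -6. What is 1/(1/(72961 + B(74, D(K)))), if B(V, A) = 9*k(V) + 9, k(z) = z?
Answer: 73636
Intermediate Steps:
t = -3 (t = 3 - 6 = -3)
w(r) = -⅔ + r/9
K = 1/36 (K = (-⅔ + (⅑)*(-1))/((7*(-4))) = (-⅔ - ⅑)/(-28) = -7/9*(-1/28) = 1/36 ≈ 0.027778)
D(c) = -5 (D(c) = -2 - 3 = -5)
B(V, A) = 9 + 9*V (B(V, A) = 9*V + 9 = 9 + 9*V)
1/(1/(72961 + B(74, D(K)))) = 1/(1/(72961 + (9 + 9*74))) = 1/(1/(72961 + (9 + 666))) = 1/(1/(72961 + 675)) = 1/(1/73636) = 73636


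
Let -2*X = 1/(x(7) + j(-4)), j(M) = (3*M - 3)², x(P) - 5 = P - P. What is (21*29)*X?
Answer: -609/460 ≈ -1.3239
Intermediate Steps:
x(P) = 5 (x(P) = 5 + (P - P) = 5 + 0 = 5)
j(M) = (-3 + 3*M)²
X = -1/460 (X = -1/(2*(5 + 9*(-1 - 4)²)) = -1/(2*(5 + 9*(-5)²)) = -1/(2*(5 + 9*25)) = -1/(2*(5 + 225)) = -½/230 = -½*1/230 = -1/460 ≈ -0.0021739)
(21*29)*X = (21*29)*(-1/460) = 609*(-1/460) = -609/460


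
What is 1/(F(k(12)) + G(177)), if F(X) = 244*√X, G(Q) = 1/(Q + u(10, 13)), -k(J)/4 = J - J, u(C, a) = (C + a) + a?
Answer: 213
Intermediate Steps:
u(C, a) = C + 2*a
k(J) = 0 (k(J) = -4*(J - J) = -4*0 = 0)
G(Q) = 1/(36 + Q) (G(Q) = 1/(Q + (10 + 2*13)) = 1/(Q + (10 + 26)) = 1/(Q + 36) = 1/(36 + Q))
1/(F(k(12)) + G(177)) = 1/(244*√0 + 1/(36 + 177)) = 1/(244*0 + 1/213) = 1/(0 + 1/213) = 1/(1/213) = 213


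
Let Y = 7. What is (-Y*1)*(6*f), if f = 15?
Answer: -630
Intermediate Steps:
(-Y*1)*(6*f) = (-1*7*1)*(6*15) = -7*1*90 = -7*90 = -630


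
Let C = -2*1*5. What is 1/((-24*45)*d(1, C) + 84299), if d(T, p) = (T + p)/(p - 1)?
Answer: 11/917569 ≈ 1.1988e-5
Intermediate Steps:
C = -10 (C = -2*5 = -10)
d(T, p) = (T + p)/(-1 + p)
1/((-24*45)*d(1, C) + 84299) = 1/((-24*45)*((1 - 10)/(-1 - 10)) + 84299) = 1/(-1080*(-9)/(-11) + 84299) = 1/(-(-1080)*(-9)/11 + 84299) = 1/(-1080*9/11 + 84299) = 1/(-9720/11 + 84299) = 1/(917569/11) = 11/917569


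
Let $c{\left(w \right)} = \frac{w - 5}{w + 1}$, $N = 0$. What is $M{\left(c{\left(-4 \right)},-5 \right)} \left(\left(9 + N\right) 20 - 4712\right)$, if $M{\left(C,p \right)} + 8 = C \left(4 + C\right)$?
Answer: $-58916$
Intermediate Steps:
$c{\left(w \right)} = \frac{-5 + w}{1 + w}$
$M{\left(C,p \right)} = -8 + C \left(4 + C\right)$
$M{\left(c{\left(-4 \right)},-5 \right)} \left(\left(9 + N\right) 20 - 4712\right) = \left(-8 + \left(\frac{-5 - 4}{1 - 4}\right)^{2} + 4 \frac{-5 - 4}{1 - 4}\right) \left(\left(9 + 0\right) 20 - 4712\right) = \left(-8 + \left(\frac{1}{-3} \left(-9\right)\right)^{2} + 4 \frac{1}{-3} \left(-9\right)\right) \left(9 \cdot 20 - 4712\right) = \left(-8 + \left(\left(- \frac{1}{3}\right) \left(-9\right)\right)^{2} + 4 \left(\left(- \frac{1}{3}\right) \left(-9\right)\right)\right) \left(180 - 4712\right) = \left(-8 + 3^{2} + 4 \cdot 3\right) \left(-4532\right) = \left(-8 + 9 + 12\right) \left(-4532\right) = 13 \left(-4532\right) = -58916$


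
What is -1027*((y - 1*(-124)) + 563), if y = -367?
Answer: -328640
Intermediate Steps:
-1027*((y - 1*(-124)) + 563) = -1027*((-367 - 1*(-124)) + 563) = -1027*((-367 + 124) + 563) = -1027*(-243 + 563) = -1027*320 = -328640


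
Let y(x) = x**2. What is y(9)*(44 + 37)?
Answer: 6561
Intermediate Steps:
y(9)*(44 + 37) = 9**2*(44 + 37) = 81*81 = 6561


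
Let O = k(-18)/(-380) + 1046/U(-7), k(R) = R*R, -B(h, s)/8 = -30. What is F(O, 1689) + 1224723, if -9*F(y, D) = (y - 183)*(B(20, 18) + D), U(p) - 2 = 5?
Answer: 2458041941/1995 ≈ 1.2321e+6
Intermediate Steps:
B(h, s) = 240 (B(h, s) = -8*(-30) = 240)
k(R) = R**2
U(p) = 7 (U(p) = 2 + 5 = 7)
O = 98803/665 (O = (-18)**2/(-380) + 1046/7 = 324*(-1/380) + 1046*(1/7) = -81/95 + 1046/7 = 98803/665 ≈ 148.58)
F(y, D) = -(-183 + y)*(240 + D)/9 (F(y, D) = -(y - 183)*(240 + D)/9 = -(-183 + y)*(240 + D)/9)
F(O, 1689) + 1224723 = (4880 - 80/3*98803/665 + (61/3)*1689 - 1/9*1689*98803/665) + 1224723 = (4880 - 1580848/399 + 34343 - 55626089/1995) + 1224723 = 14719556/1995 + 1224723 = 2458041941/1995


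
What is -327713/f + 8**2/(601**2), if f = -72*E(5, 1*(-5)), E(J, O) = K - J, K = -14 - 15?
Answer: -118370106641/884220048 ≈ -133.87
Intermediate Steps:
K = -29
E(J, O) = -29 - J
f = 2448 (f = -72*(-29 - 1*5) = -72*(-29 - 5) = -72*(-34) = 2448)
-327713/f + 8**2/(601**2) = -327713/2448 + 8**2/(601**2) = -327713*1/2448 + 64/361201 = -327713/2448 + 64*(1/361201) = -327713/2448 + 64/361201 = -118370106641/884220048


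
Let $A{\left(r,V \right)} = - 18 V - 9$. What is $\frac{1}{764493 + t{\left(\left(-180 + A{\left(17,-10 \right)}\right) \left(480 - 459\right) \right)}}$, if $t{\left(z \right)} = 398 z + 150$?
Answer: $\frac{1}{689421} \approx 1.4505 \cdot 10^{-6}$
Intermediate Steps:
$A{\left(r,V \right)} = -9 - 18 V$
$t{\left(z \right)} = 150 + 398 z$
$\frac{1}{764493 + t{\left(\left(-180 + A{\left(17,-10 \right)}\right) \left(480 - 459\right) \right)}} = \frac{1}{764493 + \left(150 + 398 \left(-180 - -171\right) \left(480 - 459\right)\right)} = \frac{1}{764493 + \left(150 + 398 \left(-180 + \left(-9 + 180\right)\right) 21\right)} = \frac{1}{764493 + \left(150 + 398 \left(-180 + 171\right) 21\right)} = \frac{1}{764493 + \left(150 + 398 \left(\left(-9\right) 21\right)\right)} = \frac{1}{764493 + \left(150 + 398 \left(-189\right)\right)} = \frac{1}{764493 + \left(150 - 75222\right)} = \frac{1}{764493 - 75072} = \frac{1}{689421}$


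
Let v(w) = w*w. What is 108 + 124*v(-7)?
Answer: 6184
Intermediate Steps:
v(w) = w²
108 + 124*v(-7) = 108 + 124*(-7)² = 108 + 124*49 = 108 + 6076 = 6184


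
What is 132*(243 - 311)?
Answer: -8976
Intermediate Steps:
132*(243 - 311) = 132*(-68) = -8976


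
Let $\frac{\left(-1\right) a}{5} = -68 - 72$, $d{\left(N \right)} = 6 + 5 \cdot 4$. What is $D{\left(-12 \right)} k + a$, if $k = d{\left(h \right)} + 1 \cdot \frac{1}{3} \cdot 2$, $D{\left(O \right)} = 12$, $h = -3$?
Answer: $1020$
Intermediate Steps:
$d{\left(N \right)} = 26$ ($d{\left(N \right)} = 6 + 20 = 26$)
$k = \frac{80}{3}$ ($k = 26 + 1 \cdot \frac{1}{3} \cdot 2 = 26 + \frac{1}{3} \cdot 2 = 26 + \frac{2}{3} = \frac{80}{3} \approx 26.667$)
$a = 700$ ($a = - 5 \left(-68 - 72\right) = \left(-5\right) \left(-140\right) = 700$)
$D{\left(-12 \right)} k + a = 12 \cdot \frac{80}{3} + 700 = 320 + 700 = 1020$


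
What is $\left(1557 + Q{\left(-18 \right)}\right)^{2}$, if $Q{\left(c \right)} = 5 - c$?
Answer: $2496400$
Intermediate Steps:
$\left(1557 + Q{\left(-18 \right)}\right)^{2} = \left(1557 + \left(5 - -18\right)\right)^{2} = \left(1557 + \left(5 + 18\right)\right)^{2} = \left(1557 + 23\right)^{2} = 1580^{2} = 2496400$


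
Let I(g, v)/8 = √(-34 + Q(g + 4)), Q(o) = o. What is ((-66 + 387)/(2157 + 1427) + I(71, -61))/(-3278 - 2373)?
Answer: -321/20253184 - 8*√41/5651 ≈ -0.0090806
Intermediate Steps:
I(g, v) = 8*√(-30 + g) (I(g, v) = 8*√(-34 + (g + 4)) = 8*√(-34 + (4 + g)) = 8*√(-30 + g))
((-66 + 387)/(2157 + 1427) + I(71, -61))/(-3278 - 2373) = ((-66 + 387)/(2157 + 1427) + 8*√(-30 + 71))/(-3278 - 2373) = (321/3584 + 8*√41)/(-5651) = (321*(1/3584) + 8*√41)*(-1/5651) = (321/3584 + 8*√41)*(-1/5651) = -321/20253184 - 8*√41/5651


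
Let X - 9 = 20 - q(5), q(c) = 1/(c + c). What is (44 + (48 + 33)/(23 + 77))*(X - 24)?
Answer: 219569/1000 ≈ 219.57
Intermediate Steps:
q(c) = 1/(2*c)
X = 289/10 (X = 9 + (20 - 1/(2*5)) = 9 + (20 - 1*⅒) = 9 + (20 - ⅒) = 9 + 199/10 = 289/10 ≈ 28.900)
(44 + (48 + 33)/(23 + 77))*(X - 24) = (44 + (48 + 33)/(23 + 77))*(289/10 - 24) = (44 + 81/100)*(49/10) = (4481/100)*(49/10) = 219569/1000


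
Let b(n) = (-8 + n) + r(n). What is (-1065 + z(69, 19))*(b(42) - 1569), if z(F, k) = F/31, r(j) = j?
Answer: 49188378/31 ≈ 1.5867e+6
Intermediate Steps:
z(F, k) = F/31 (z(F, k) = F*(1/31) = F/31)
b(n) = -8 + 2*n (b(n) = (-8 + n) + n = -8 + 2*n)
(-1065 + z(69, 19))*(b(42) - 1569) = (-1065 + (1/31)*69)*((-8 + 2*42) - 1569) = (-1065 + 69/31)*((-8 + 84) - 1569) = -32946*(76 - 1569)/31 = -32946/31*(-1493) = 49188378/31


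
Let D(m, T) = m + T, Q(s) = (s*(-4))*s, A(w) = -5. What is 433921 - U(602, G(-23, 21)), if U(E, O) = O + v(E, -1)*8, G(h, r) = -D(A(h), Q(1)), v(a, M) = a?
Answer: 429096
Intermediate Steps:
Q(s) = -4*s² (Q(s) = (-4*s)*s = -4*s²)
D(m, T) = T + m
G(h, r) = 9 (G(h, r) = -(-4*1² - 5) = -(-4*1 - 5) = -(-4 - 5) = -1*(-9) = 9)
U(E, O) = O + 8*E (U(E, O) = O + E*8 = O + 8*E)
433921 - U(602, G(-23, 21)) = 433921 - (9 + 8*602) = 433921 - (9 + 4816) = 433921 - 1*4825 = 433921 - 4825 = 429096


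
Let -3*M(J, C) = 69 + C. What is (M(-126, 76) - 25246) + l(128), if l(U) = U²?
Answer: -26731/3 ≈ -8910.3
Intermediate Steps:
M(J, C) = -23 - C/3 (M(J, C) = -(69 + C)/3 = -23 - C/3)
(M(-126, 76) - 25246) + l(128) = ((-23 - ⅓*76) - 25246) + 128² = ((-23 - 76/3) - 25246) + 16384 = (-145/3 - 25246) + 16384 = -75883/3 + 16384 = -26731/3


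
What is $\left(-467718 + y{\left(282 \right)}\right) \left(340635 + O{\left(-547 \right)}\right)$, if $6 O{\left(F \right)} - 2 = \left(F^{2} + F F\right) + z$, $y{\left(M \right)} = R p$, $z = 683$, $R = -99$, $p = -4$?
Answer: $-205848564831$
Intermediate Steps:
$y{\left(M \right)} = 396$ ($y{\left(M \right)} = \left(-99\right) \left(-4\right) = 396$)
$O{\left(F \right)} = \frac{685}{6} + \frac{F^{2}}{3}$ ($O{\left(F \right)} = \frac{1}{3} + \frac{\left(F^{2} + F F\right) + 683}{6} = \frac{1}{3} + \frac{\left(F^{2} + F^{2}\right) + 683}{6} = \frac{1}{3} + \frac{2 F^{2} + 683}{6} = \frac{1}{3} + \frac{683 + 2 F^{2}}{6} = \frac{1}{3} + \left(\frac{683}{6} + \frac{F^{2}}{3}\right) = \frac{685}{6} + \frac{F^{2}}{3}$)
$\left(-467718 + y{\left(282 \right)}\right) \left(340635 + O{\left(-547 \right)}\right) = \left(-467718 + 396\right) \left(340635 + \left(\frac{685}{6} + \frac{\left(-547\right)^{2}}{3}\right)\right) = - 467322 \left(340635 + \left(\frac{685}{6} + \frac{1}{3} \cdot 299209\right)\right) = - 467322 \left(340635 + \left(\frac{685}{6} + \frac{299209}{3}\right)\right) = - 467322 \left(340635 + \frac{199701}{2}\right) = \left(-467322\right) \frac{880971}{2} = -205848564831$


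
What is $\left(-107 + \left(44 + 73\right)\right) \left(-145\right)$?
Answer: $-1450$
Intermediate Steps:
$\left(-107 + \left(44 + 73\right)\right) \left(-145\right) = \left(-107 + 117\right) \left(-145\right) = 10 \left(-145\right) = -1450$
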